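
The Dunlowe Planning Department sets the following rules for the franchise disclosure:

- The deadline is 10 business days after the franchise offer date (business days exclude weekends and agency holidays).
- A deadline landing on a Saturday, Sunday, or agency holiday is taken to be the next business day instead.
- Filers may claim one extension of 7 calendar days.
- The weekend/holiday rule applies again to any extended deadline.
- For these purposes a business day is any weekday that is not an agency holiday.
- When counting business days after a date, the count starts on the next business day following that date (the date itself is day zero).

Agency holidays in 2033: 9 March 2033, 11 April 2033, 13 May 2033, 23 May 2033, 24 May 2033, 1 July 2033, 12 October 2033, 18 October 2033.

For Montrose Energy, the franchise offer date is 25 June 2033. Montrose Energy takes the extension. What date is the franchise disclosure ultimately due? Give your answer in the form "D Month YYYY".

Starting the day after 25 June 2033 and counting 10 business days lands on 11 July 2033.
11 July 2033 (Monday) is already a business day.
With the 7-day extension, 11 July 2033 becomes 18 July 2033.
18 July 2033 (Monday) is already a business day.
So the filing is due 18 July 2033.

18 July 2033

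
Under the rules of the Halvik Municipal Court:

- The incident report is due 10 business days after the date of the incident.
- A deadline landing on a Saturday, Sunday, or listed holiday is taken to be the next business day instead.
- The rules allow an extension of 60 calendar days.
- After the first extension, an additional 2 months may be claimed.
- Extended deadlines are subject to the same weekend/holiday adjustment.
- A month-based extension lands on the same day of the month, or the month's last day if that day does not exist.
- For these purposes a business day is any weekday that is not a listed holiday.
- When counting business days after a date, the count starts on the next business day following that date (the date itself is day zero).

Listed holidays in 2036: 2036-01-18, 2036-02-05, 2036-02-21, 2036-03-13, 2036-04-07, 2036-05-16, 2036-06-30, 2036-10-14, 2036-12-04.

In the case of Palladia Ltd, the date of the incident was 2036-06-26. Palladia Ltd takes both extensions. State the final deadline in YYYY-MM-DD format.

2036-11-10

Starting the day after 2036-06-26 and counting 10 business days lands on 2036-07-11.
2036-07-11 (Friday) is already a business day.
The 60-calendar-day extension moves the deadline from 2036-07-11 to 2036-09-09.
2036-09-09 (Tuesday) is already a business day.
Add 2 months to 2036-09-09: 2036-11-09.
2036-11-09 is a Sunday; the next business day is 2036-11-10 (Monday).
Final deadline: 2036-11-10.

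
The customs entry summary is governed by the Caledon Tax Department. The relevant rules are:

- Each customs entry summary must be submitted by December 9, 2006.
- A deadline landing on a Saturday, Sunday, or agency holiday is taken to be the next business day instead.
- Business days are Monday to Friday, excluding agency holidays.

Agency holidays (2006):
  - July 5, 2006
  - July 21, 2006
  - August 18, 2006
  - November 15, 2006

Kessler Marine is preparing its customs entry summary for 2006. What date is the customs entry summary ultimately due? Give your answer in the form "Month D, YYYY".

The stated deadline is December 9, 2006.
December 9, 2006 is a Saturday, so it moves to the next business day, December 11, 2006 (Monday).
So the filing is due December 11, 2006.

December 11, 2006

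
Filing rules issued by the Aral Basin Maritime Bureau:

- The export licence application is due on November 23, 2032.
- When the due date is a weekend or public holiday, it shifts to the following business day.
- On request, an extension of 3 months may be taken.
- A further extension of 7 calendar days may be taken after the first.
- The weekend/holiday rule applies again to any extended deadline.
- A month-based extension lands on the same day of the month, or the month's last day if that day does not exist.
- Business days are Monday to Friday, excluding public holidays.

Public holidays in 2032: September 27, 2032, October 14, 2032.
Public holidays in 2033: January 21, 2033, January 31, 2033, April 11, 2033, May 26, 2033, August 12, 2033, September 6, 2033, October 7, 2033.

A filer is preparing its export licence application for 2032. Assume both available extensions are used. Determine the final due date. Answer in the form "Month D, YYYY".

The statutory due date is November 23, 2032.
Since November 23, 2032 is a Tuesday and not a holiday, the date is unchanged.
Add 3 months to November 23, 2032: February 23, 2033.
February 23, 2033 is a Wednesday and not a listed holiday, so it stands.
Add the 7 calendar-day extension to February 23, 2033: March 2, 2033.
March 2, 2033 falls on a Wednesday, which is a business day, so no adjustment is needed.
Final deadline: March 2, 2033.

March 2, 2033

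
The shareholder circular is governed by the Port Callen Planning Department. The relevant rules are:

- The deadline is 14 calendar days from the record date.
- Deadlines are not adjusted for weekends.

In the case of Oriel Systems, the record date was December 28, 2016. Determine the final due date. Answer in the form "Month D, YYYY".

From December 28, 2016, 14 calendar days later is January 11, 2017.
January 11, 2017 falls on a Wednesday. The rules make no weekend/holiday allowance, so it remains January 11, 2017.
So the filing is due January 11, 2017.

January 11, 2017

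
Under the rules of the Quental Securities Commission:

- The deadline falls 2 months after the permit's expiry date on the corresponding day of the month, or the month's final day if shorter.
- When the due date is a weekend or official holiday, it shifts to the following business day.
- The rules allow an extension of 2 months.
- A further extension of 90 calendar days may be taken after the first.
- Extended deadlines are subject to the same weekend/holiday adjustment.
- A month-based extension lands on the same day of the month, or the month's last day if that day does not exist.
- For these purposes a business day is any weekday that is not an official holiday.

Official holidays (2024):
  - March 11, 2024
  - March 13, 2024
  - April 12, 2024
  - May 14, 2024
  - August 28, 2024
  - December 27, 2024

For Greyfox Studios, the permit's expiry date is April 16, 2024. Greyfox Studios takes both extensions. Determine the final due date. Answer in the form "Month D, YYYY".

November 18, 2024

2 months after April 16, 2024, on the same day of the month, is June 16, 2024.
June 16, 2024 is a Sunday, so it moves to the next business day, June 17, 2024 (Monday).
Applying the 2 months extension: 2 months after June 17, 2024 is August 17, 2024.
August 17, 2024 is a Saturday, so it moves to the next business day, August 19, 2024 (Monday).
Applying the 90-calendar-day extension: August 19, 2024 + 90 days = November 17, 2024.
November 17, 2024 falls on a Sunday. Rolling to the next business day gives November 18, 2024, a Monday.
Deadline: November 18, 2024.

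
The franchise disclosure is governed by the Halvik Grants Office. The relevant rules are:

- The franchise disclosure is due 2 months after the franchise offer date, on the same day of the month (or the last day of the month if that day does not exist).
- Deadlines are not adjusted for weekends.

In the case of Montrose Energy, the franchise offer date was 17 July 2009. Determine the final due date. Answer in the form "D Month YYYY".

17 September 2009

2 months from 17 July 2009 is 17 September 2009.
17 September 2009 is a Thursday; no weekend or holiday adjustment applies.
Deadline: 17 September 2009.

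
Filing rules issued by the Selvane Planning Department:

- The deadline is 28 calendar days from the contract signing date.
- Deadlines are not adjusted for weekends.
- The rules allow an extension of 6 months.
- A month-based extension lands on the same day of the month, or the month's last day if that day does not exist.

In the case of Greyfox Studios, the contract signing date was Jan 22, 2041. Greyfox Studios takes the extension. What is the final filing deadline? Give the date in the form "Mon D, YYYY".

Aug 19, 2041

From Jan 22, 2041, 28 calendar days later is Feb 19, 2041.
Feb 19, 2041 falls on a Tuesday. The rules make no weekend/holiday allowance, so it remains Feb 19, 2041.
Applying the 6 months extension: 6 months after Feb 19, 2041 is Aug 19, 2041.
Aug 19, 2041 is a Monday; no weekend or holiday adjustment applies.
The final due date is Aug 19, 2041.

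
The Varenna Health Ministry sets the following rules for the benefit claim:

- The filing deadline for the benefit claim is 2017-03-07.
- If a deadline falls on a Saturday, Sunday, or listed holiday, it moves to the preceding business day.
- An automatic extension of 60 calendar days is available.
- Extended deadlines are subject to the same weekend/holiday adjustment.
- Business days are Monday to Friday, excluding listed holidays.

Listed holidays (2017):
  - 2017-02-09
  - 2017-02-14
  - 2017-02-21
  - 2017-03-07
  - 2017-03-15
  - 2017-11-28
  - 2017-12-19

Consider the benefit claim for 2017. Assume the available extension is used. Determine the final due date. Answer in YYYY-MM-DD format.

The statutory due date is 2017-03-07.
Because 2017-03-07 is a listed holiday, the deadline becomes 2017-03-06 (Monday).
Applying the 60-calendar-day extension: 2017-03-06 + 60 days = 2017-05-05.
2017-05-05 falls on a Friday, which is a business day, so no adjustment is needed.
Deadline: 2017-05-05.

2017-05-05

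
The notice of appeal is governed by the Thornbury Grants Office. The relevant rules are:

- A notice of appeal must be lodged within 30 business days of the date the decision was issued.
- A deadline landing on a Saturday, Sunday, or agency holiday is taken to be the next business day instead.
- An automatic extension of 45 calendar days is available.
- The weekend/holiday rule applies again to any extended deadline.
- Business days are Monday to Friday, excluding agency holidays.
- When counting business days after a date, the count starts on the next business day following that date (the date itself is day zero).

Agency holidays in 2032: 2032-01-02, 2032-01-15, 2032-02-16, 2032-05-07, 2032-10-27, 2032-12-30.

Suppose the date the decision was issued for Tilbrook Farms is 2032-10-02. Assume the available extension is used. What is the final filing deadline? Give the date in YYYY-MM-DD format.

Starting the day after 2032-10-02 and counting 30 business days lands on 2032-11-15.
Since 2032-11-15 is a Monday and not a holiday, the date is unchanged.
Add the 45 calendar-day extension to 2032-11-15: 2032-12-30.
2032-12-30 is a listed holiday; the next business day is 2032-12-31 (Friday).
The final due date is 2032-12-31.

2032-12-31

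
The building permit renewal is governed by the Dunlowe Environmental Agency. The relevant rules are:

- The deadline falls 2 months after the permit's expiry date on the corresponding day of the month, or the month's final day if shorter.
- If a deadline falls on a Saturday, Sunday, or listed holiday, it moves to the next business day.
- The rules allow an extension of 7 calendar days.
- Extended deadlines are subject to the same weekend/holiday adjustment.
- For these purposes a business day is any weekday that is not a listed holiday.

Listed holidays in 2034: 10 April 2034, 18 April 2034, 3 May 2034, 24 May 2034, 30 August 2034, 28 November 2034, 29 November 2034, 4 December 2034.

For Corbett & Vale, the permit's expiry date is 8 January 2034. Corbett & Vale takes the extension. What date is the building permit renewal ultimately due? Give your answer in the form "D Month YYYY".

2 months from 8 January 2034 is 8 March 2034.
Since 8 March 2034 is a Wednesday and not a holiday, the date is unchanged.
Add the 7 calendar-day extension to 8 March 2034: 15 March 2034.
15 March 2034 falls on a Wednesday, which is a business day, so no adjustment is needed.
So the filing is due 15 March 2034.

15 March 2034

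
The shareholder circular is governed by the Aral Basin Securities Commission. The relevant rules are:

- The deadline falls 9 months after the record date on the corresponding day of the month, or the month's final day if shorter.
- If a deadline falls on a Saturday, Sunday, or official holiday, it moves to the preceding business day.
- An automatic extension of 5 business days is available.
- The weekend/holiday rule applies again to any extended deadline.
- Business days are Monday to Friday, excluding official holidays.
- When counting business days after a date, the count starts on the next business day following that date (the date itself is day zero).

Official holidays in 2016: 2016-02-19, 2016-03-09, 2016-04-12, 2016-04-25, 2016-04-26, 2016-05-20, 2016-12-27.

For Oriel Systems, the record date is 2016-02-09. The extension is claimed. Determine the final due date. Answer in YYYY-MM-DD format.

2016-11-16

Moving 9 months forward from 2016-02-09 on the corresponding day gives 2016-11-09.
2016-11-09 is a Wednesday and not a listed holiday, so it stands.
Applying the 5-business-day extension: 5 business days after 2016-11-09 is 2016-11-16.
2016-11-16 falls on a Wednesday, which is a business day, so no adjustment is needed.
The final due date is 2016-11-16.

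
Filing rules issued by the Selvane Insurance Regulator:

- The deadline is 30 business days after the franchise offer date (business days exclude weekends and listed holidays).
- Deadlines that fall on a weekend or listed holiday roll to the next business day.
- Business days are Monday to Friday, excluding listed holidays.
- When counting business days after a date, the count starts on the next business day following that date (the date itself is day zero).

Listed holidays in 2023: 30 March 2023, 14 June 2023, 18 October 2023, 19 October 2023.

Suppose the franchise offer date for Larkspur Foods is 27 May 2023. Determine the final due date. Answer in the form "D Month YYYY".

10 July 2023

30 business days after 27 May 2023, excluding weekends and holidays, is 10 July 2023.
10 July 2023 falls on a Monday, which is a business day, so no adjustment is needed.
The final due date is 10 July 2023.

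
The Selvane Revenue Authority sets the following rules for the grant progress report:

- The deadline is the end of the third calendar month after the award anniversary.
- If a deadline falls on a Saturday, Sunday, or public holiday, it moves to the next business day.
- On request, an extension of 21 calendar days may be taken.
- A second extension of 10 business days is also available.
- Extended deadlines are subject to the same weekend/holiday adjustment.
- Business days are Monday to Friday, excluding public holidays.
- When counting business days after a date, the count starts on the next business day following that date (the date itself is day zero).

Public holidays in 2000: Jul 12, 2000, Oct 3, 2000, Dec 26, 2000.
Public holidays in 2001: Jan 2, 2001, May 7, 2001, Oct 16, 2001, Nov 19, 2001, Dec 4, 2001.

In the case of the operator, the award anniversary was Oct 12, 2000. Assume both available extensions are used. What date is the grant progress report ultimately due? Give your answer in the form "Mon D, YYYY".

The third month after Oct 12, 2000 is January 2001, whose last day is Jan 31, 2001.
Jan 31, 2001 is a Wednesday and not a listed holiday, so it stands.
Applying the 21-calendar-day extension: Jan 31, 2001 + 21 days = Feb 21, 2001.
Since Feb 21, 2001 is a Wednesday and not a holiday, the date is unchanged.
Applying the 10-business-day extension: 10 business days after Feb 21, 2001 is Mar 7, 2001.
Since Mar 7, 2001 is a Wednesday and not a holiday, the date is unchanged.
Deadline: Mar 7, 2001.

Mar 7, 2001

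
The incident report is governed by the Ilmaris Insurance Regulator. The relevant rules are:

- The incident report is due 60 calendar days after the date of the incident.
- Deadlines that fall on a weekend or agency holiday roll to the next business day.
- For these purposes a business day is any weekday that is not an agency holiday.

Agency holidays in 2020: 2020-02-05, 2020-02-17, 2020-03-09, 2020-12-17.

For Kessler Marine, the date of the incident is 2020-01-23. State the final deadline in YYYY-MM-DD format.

From 2020-01-23, 60 calendar days later is 2020-03-23.
2020-03-23 is a Monday and not a listed holiday, so it stands.
So the filing is due 2020-03-23.

2020-03-23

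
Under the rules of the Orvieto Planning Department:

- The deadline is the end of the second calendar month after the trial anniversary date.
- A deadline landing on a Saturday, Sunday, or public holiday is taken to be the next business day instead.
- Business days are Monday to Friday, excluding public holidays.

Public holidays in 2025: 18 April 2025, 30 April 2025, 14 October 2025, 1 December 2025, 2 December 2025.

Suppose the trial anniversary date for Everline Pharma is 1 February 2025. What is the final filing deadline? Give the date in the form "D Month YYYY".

2 months after 1 February 2025 is April 2025; that month ends on 30 April 2025.
30 April 2025 falls on a listed holiday. Rolling to the next business day gives 1 May 2025, a Thursday.
Deadline: 1 May 2025.

1 May 2025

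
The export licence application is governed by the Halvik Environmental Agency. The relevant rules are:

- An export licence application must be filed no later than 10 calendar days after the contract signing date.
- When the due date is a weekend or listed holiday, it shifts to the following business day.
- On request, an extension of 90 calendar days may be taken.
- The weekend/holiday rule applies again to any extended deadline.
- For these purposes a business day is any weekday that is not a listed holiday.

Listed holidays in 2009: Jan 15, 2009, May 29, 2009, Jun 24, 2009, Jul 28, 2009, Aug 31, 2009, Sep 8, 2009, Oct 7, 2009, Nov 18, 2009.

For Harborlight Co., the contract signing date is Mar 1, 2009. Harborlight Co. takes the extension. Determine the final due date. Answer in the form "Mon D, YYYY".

Jun 9, 2009

Trigger date Mar 1, 2009 + 10 calendar days = Mar 11, 2009.
Mar 11, 2009 falls on a Wednesday, which is a business day, so no adjustment is needed.
With the 90-day extension, Mar 11, 2009 becomes Jun 9, 2009.
Jun 9, 2009 (Tuesday) is already a business day.
So the filing is due Jun 9, 2009.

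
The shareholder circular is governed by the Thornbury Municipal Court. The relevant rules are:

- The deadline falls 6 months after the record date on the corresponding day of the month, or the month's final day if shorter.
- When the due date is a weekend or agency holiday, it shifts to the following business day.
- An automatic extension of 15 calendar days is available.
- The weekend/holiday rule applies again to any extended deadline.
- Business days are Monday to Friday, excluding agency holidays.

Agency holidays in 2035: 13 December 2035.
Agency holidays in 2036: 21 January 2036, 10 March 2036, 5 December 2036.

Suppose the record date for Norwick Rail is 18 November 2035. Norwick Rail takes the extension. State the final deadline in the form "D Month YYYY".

3 June 2036

Moving 6 months forward from 18 November 2035 on the corresponding day gives 18 May 2036.
Because 18 May 2036 is a Sunday, the deadline becomes 19 May 2036 (Monday).
With the 15-day extension, 19 May 2036 becomes 3 June 2036.
Since 3 June 2036 is a Tuesday and not a holiday, the date is unchanged.
The final due date is 3 June 2036.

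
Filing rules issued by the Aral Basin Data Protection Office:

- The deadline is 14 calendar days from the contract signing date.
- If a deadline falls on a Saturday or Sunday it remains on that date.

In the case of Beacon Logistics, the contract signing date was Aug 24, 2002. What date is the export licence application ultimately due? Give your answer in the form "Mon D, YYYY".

Trigger date Aug 24, 2002 + 14 calendar days = Sep 7, 2002.
No adjustment is made for weekends or holidays, so Sep 7, 2002 stands.
So the filing is due Sep 7, 2002.

Sep 7, 2002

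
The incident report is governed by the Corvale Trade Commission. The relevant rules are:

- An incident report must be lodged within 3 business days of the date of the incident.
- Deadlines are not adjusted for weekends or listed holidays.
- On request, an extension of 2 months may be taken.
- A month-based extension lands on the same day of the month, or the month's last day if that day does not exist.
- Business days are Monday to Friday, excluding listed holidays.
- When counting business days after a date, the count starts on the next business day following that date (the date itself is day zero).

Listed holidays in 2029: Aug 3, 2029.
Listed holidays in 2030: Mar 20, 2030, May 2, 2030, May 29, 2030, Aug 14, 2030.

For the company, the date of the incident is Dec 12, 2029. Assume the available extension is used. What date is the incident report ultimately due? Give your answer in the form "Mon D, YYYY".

Feb 17, 2030

3 business days after Dec 12, 2029, excluding weekends and holidays, is Dec 17, 2029.
No adjustment is made for weekends or holidays, so Dec 17, 2029 stands.
The 2 months extension carries Dec 17, 2029 to Feb 17, 2030.
No adjustment is made for weekends or holidays, so Feb 17, 2030 stands.
Final deadline: Feb 17, 2030.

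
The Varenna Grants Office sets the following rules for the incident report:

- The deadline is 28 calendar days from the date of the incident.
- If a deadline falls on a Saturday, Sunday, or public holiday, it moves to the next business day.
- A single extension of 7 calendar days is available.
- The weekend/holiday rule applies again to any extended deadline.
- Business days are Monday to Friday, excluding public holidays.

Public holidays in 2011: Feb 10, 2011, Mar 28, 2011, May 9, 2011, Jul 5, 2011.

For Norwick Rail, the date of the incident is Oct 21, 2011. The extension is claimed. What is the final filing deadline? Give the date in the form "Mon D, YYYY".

Nov 25, 2011

From Oct 21, 2011, 28 calendar days later is Nov 18, 2011.
Since Nov 18, 2011 is a Friday and not a holiday, the date is unchanged.
Applying the 7-calendar-day extension: Nov 18, 2011 + 7 days = Nov 25, 2011.
Nov 25, 2011 is a Friday and not a listed holiday, so it stands.
The final due date is Nov 25, 2011.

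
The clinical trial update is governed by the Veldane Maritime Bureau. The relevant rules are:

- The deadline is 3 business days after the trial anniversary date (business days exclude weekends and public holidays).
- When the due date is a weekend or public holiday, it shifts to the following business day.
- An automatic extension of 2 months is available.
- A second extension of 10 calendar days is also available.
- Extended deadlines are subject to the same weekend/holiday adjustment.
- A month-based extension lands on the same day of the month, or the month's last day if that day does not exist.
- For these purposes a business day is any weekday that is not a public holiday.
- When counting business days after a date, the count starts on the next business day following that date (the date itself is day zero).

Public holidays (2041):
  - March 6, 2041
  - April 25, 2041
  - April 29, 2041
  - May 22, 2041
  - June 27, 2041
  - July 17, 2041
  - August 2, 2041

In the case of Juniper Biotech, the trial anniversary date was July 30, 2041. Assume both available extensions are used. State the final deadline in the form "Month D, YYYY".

Starting the day after July 30, 2041 and counting 3 business days lands on August 5, 2041.
August 5, 2041 (Monday) is already a business day.
Applying the 2 months extension: 2 months after August 5, 2041 is October 5, 2041.
October 5, 2041 is a Saturday; the next business day is October 7, 2041 (Monday).
Add the 10 calendar-day extension to October 7, 2041: October 17, 2041.
Since October 17, 2041 is a Thursday and not a holiday, the date is unchanged.
Final deadline: October 17, 2041.

October 17, 2041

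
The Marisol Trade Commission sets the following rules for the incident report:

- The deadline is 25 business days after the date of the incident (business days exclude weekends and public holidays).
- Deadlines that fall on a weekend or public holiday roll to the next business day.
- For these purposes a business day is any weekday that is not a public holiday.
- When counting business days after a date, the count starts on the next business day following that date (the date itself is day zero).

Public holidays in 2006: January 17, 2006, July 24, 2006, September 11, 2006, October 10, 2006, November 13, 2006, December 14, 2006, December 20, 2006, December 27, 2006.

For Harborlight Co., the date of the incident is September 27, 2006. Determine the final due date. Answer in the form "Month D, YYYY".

Starting the day after September 27, 2006 and counting 25 business days lands on November 2, 2006.
November 2, 2006 falls on a Thursday, which is a business day, so no adjustment is needed.
Deadline: November 2, 2006.

November 2, 2006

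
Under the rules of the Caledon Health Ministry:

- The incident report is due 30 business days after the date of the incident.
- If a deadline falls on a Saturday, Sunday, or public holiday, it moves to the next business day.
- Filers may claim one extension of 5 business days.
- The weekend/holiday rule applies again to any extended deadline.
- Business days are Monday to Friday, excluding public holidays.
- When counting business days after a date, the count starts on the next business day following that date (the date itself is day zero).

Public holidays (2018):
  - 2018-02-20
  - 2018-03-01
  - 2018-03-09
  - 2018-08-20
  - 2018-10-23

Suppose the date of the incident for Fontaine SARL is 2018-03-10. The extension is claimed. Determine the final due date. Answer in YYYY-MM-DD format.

2018-04-27

Counting 30 business days after 2018-03-10 (skipping weekends and listed holidays) reaches 2018-04-20.
2018-04-20 (Friday) is already a business day.
Applying the 5-business-day extension: 5 business days after 2018-04-20 is 2018-04-27.
2018-04-27 (Friday) is already a business day.
The final due date is 2018-04-27.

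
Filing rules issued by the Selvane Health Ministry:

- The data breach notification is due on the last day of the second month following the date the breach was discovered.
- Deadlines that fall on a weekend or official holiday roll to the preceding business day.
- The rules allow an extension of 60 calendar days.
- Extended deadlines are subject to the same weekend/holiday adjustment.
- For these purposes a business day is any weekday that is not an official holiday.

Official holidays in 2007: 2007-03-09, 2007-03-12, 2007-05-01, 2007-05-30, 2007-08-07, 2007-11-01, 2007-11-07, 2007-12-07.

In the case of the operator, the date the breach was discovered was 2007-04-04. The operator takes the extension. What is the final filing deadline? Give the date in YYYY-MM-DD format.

The second month after 2007-04-04 is June 2007, whose last day is 2007-06-30.
2007-06-30 is a Saturday; the preceding business day is 2007-06-29 (Friday).
The 60-calendar-day extension moves the deadline from 2007-06-29 to 2007-08-28.
2007-08-28 falls on a Tuesday, which is a business day, so no adjustment is needed.
Final deadline: 2007-08-28.

2007-08-28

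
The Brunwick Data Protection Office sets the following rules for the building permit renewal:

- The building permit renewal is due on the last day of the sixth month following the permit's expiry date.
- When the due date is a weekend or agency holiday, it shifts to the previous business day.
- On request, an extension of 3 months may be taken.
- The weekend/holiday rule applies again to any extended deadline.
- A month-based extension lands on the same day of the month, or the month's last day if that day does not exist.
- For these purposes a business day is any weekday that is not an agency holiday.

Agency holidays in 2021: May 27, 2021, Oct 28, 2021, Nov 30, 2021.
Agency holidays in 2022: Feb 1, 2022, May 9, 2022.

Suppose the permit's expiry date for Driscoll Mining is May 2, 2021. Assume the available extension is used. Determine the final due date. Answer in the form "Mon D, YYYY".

Feb 28, 2022

6 months after May 2, 2021 is November 2021; that month ends on Nov 30, 2021.
Nov 30, 2021 is a listed holiday; the preceding business day is Nov 29, 2021 (Monday).
Applying the 3 months extension: 3 months after Nov 29, 2021 is Feb 28, 2022 (day 29 does not exist in February, so the month's last day is used).
Since Feb 28, 2022 is a Monday and not a holiday, the date is unchanged.
The final due date is Feb 28, 2022.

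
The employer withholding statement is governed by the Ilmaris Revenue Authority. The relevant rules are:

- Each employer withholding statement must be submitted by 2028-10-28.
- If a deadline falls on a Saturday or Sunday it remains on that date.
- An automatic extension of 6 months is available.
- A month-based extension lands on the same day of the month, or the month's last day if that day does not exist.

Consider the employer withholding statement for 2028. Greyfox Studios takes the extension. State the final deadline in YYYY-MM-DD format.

2029-04-28

Start from the fixed due date, 2028-10-28.
2028-10-28 falls on a Saturday. The rules make no weekend/holiday allowance, so it remains 2028-10-28.
Add 6 months to 2028-10-28: 2029-04-28.
No adjustment is made for weekends or holidays, so 2029-04-28 stands.
So the filing is due 2029-04-28.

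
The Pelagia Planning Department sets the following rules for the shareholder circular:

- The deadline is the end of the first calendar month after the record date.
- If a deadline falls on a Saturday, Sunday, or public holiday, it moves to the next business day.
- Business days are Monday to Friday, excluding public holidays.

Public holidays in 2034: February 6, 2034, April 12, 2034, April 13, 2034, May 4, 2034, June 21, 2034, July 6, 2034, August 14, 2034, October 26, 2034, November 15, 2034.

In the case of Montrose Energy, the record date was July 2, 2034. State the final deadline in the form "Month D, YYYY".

August 31, 2034

The first month after July 2, 2034 is August 2034, whose last day is August 31, 2034.
Since August 31, 2034 is a Thursday and not a holiday, the date is unchanged.
Final deadline: August 31, 2034.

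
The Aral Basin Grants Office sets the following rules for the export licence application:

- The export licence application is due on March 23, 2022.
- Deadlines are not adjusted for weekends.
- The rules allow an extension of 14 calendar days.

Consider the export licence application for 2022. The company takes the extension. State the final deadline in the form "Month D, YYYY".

The stated deadline is March 23, 2022.
March 23, 2022 is a Wednesday; no weekend or holiday adjustment applies.
With the 14-day extension, March 23, 2022 becomes April 6, 2022.
No adjustment is made for weekends or holidays, so April 6, 2022 stands.
Deadline: April 6, 2022.

April 6, 2022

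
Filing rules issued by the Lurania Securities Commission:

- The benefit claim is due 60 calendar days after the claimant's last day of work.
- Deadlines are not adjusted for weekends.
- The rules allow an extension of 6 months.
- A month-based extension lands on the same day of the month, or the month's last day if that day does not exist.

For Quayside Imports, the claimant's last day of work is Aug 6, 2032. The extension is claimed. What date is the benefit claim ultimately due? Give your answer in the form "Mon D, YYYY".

Apr 5, 2033

60 calendar days after Aug 6, 2032 is Oct 5, 2032.
Oct 5, 2032 falls on a Tuesday. The rules make no weekend/holiday allowance, so it remains Oct 5, 2032.
Add 6 months to Oct 5, 2032: Apr 5, 2033.
No adjustment is made for weekends or holidays, so Apr 5, 2033 stands.
Deadline: Apr 5, 2033.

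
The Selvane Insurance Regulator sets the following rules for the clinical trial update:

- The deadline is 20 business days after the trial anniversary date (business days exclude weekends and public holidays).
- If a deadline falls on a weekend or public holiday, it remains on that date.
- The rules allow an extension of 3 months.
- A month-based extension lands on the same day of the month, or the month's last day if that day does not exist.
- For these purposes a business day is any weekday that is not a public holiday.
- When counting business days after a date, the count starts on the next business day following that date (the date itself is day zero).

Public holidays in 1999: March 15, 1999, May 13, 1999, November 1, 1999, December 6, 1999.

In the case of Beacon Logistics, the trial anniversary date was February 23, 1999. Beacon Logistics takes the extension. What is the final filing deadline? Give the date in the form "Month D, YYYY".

Starting the day after February 23, 1999 and counting 20 business days lands on March 24, 1999.
March 24, 1999 is a Wednesday; no weekend or holiday adjustment applies.
Add 3 months to March 24, 1999: June 24, 1999.
No adjustment is made for weekends or holidays, so June 24, 1999 stands.
The final due date is June 24, 1999.

June 24, 1999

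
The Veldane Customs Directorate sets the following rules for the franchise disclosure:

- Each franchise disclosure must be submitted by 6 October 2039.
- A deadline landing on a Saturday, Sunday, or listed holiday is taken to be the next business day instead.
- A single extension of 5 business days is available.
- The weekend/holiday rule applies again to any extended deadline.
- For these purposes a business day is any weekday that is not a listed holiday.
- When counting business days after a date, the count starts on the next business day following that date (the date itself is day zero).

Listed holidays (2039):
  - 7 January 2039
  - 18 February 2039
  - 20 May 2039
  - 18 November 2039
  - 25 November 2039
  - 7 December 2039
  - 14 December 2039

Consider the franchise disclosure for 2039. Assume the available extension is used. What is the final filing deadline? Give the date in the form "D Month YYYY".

The statutory due date is 6 October 2039.
6 October 2039 (Thursday) is already a business day.
The 5-business-day extension runs from 6 October 2039 to 13 October 2039.
13 October 2039 is a Thursday and not a listed holiday, so it stands.
Final deadline: 13 October 2039.

13 October 2039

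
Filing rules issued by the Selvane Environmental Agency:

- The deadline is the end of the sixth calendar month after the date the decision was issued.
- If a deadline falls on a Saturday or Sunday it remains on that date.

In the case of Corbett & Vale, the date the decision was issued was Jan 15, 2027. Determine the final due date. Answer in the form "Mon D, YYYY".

Jul 31, 2027

The sixth month after Jan 15, 2027 is July 2027, whose last day is Jul 31, 2027.
Jul 31, 2027 is a Saturday; no weekend or holiday adjustment applies.
Final deadline: Jul 31, 2027.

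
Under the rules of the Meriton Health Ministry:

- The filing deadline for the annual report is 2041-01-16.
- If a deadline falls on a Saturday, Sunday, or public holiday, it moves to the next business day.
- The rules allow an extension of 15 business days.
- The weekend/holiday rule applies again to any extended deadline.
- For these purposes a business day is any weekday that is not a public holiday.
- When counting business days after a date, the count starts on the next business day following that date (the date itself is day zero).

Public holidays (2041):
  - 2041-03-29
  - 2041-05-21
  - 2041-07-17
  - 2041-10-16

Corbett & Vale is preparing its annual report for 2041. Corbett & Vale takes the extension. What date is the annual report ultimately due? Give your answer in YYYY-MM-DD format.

The statutory due date is 2041-01-16.
2041-01-16 (Wednesday) is already a business day.
Applying the 15-business-day extension: 15 business days after 2041-01-16 is 2041-02-06.
2041-02-06 is a Wednesday and not a listed holiday, so it stands.
Final deadline: 2041-02-06.

2041-02-06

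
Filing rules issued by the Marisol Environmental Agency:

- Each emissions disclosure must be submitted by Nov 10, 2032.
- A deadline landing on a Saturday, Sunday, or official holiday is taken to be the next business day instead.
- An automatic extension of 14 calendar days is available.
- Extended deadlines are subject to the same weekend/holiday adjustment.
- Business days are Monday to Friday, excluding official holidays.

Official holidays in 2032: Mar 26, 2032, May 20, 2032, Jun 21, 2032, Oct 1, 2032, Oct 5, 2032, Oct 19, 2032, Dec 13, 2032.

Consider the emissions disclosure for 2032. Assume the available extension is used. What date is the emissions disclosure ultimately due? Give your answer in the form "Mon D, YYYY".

Nov 24, 2032

Start from the fixed due date, Nov 10, 2032.
Nov 10, 2032 is a Wednesday and not a listed holiday, so it stands.
Add the 14 calendar-day extension to Nov 10, 2032: Nov 24, 2032.
Nov 24, 2032 is a Wednesday and not a listed holiday, so it stands.
Final deadline: Nov 24, 2032.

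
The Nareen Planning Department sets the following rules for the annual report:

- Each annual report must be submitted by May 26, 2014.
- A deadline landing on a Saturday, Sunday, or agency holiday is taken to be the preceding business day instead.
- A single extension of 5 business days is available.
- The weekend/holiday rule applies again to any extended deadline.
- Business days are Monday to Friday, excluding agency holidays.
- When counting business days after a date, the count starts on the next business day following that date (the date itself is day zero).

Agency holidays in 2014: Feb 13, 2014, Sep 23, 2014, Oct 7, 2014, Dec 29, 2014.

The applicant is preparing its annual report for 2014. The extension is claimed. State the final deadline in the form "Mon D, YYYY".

Jun 2, 2014

The statutory due date is May 26, 2014.
May 26, 2014 falls on a Monday, which is a business day, so no adjustment is needed.
Counting 5 further business days from May 26, 2014 reaches Jun 2, 2014.
Jun 2, 2014 (Monday) is already a business day.
Deadline: Jun 2, 2014.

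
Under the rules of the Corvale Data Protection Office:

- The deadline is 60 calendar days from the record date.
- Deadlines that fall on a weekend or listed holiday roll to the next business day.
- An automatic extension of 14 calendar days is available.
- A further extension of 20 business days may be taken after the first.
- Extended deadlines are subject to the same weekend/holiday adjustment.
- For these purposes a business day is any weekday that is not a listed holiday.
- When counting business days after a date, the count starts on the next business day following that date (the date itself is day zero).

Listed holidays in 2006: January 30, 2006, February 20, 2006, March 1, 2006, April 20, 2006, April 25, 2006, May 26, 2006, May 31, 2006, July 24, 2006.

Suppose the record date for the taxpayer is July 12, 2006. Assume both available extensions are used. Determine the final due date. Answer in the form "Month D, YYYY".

60 calendar days after July 12, 2006 is September 10, 2006.
September 10, 2006 falls on a Sunday. Rolling to the next business day gives September 11, 2006, a Monday.
With the 14-day extension, September 11, 2006 becomes September 25, 2006.
September 25, 2006 is a Monday and not a listed holiday, so it stands.
Applying the 20-business-day extension: 20 business days after September 25, 2006 is October 23, 2006.
Since October 23, 2006 is a Monday and not a holiday, the date is unchanged.
So the filing is due October 23, 2006.

October 23, 2006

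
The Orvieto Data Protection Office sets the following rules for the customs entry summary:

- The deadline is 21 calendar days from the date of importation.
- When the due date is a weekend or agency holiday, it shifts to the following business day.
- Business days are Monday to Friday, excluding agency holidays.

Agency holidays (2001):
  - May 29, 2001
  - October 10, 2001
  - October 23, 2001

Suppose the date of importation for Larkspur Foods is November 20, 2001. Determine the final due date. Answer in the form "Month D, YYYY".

From November 20, 2001, 21 calendar days later is December 11, 2001.
December 11, 2001 (Tuesday) is already a business day.
Final deadline: December 11, 2001.

December 11, 2001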